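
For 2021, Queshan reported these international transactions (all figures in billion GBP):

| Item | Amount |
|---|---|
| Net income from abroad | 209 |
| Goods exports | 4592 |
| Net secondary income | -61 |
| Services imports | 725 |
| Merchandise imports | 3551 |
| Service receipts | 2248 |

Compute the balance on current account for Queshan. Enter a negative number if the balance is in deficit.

Goods balance = 4592 - 3551 = 1041
Services balance = 2248 - 725 = 1523
Trade balance (goods + services) = 1041 + 1523 = 2564
Net primary income = 209
Net secondary income = -61
Current account = 2564 + 209 + (-61) = 2712

2712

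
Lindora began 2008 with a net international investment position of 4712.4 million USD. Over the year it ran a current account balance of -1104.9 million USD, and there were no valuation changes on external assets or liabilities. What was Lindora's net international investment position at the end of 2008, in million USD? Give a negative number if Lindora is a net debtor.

3607.5

With no valuation effects, change in NIIP = current account = -1104.9
End-of-year NIIP = 4712.4 + (-1104.9) = 3607.5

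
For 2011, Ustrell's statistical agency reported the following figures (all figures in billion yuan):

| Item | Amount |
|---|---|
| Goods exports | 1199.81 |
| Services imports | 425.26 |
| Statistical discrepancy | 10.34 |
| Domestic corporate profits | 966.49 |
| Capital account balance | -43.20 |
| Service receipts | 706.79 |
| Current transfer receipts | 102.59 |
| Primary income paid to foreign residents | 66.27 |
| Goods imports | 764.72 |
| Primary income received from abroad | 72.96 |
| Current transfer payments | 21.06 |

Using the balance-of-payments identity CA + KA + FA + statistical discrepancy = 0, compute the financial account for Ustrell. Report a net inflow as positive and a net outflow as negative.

-771.98

Goods balance = 1199.81 - 764.72 = 435.09
Services balance = 706.79 - 425.26 = 281.53
Trade balance (goods + services) = 435.09 + 281.53 = 716.62
Net primary income = 72.96 - 66.27 = 6.69
Net secondary income = 102.59 - 21.06 = 81.53
Current account = 716.62 + 6.69 + 81.53 = 804.84
Financial account = -(804.84 + (-43.20) + 10.34) = -771.98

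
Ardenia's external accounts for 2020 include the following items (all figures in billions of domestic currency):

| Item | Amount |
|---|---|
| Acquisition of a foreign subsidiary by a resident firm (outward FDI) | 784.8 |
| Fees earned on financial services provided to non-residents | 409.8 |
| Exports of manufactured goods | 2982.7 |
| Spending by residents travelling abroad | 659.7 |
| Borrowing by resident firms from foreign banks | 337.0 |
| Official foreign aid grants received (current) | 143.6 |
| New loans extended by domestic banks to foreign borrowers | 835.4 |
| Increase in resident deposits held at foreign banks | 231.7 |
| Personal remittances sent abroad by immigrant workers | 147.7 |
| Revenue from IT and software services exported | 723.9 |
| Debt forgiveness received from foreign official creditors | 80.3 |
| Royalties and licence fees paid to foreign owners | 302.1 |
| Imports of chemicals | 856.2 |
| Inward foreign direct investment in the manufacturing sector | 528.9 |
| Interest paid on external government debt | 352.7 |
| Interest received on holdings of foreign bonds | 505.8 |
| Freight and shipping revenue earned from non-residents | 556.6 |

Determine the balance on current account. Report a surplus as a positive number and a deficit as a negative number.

Goods: 2982.7 - 856.2 = 2126.5
Services: -302.1 + 723.9 + 409.8 - 659.7 + 556.6 = 728.5
Primary income: -352.7 + 505.8 = 153.1
Secondary income: 143.6 - 147.7 = -4.1
Current account = 2126.5 + 728.5 + 153.1 + (-4.1) = 3004.0
(Excluded from the current account — financial account: acquisition of a foreign subsidiary by a resident firm (outward FDI) 784.8, borrowing by resident firms from foreign banks 337.0, new loans extended by domestic banks to foreign borrowers 835.4, increase in resident deposits held at foreign banks 231.7, inward foreign direct investment in the manufacturing sector 528.9; capital account: debt forgiveness received from foreign official creditors 80.3.)

3004.0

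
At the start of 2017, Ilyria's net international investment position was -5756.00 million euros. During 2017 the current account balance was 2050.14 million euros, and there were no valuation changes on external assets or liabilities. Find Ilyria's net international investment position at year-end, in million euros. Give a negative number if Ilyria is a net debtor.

-3705.86

With no valuation effects, change in NIIP = current account = 2050.14
End-of-year NIIP = -5756.00 + 2050.14 = -3705.86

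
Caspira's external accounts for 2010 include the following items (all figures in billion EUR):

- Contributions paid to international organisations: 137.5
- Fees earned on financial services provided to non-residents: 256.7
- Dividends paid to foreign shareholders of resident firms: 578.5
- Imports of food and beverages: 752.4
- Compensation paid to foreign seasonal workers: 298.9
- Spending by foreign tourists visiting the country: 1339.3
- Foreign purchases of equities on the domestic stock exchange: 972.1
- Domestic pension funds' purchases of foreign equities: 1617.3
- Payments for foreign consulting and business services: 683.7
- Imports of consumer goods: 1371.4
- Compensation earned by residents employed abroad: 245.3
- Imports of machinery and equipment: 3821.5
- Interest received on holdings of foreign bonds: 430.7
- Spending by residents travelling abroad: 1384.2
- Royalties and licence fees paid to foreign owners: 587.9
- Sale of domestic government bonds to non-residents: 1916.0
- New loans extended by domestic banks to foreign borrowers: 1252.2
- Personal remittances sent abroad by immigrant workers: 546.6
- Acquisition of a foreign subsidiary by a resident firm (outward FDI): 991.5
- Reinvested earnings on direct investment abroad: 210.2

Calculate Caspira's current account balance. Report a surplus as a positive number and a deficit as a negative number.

Goods: -1371.4 - 3821.5 - 752.4 = -5945.3
Services: 256.7 - 587.9 - 683.7 - 1384.2 + 1339.3 = -1059.8
Primary income: -298.9 + 245.3 + 430.7 - 578.5 + 210.2 = 8.8
Secondary income: -546.6 - 137.5 = -684.1
Current account = (-5945.3) + (-1059.8) + 8.8 + (-684.1) = -7680.4
(Excluded from the current account — financial account: foreign purchases of equities on the domestic stock exchange 972.1, domestic pension funds' purchases of foreign equities 1617.3, sale of domestic government bonds to non-residents 1916.0, new loans extended by domestic banks to foreign borrowers 1252.2, acquisition of a foreign subsidiary by a resident firm (outward FDI) 991.5.)

-7680.4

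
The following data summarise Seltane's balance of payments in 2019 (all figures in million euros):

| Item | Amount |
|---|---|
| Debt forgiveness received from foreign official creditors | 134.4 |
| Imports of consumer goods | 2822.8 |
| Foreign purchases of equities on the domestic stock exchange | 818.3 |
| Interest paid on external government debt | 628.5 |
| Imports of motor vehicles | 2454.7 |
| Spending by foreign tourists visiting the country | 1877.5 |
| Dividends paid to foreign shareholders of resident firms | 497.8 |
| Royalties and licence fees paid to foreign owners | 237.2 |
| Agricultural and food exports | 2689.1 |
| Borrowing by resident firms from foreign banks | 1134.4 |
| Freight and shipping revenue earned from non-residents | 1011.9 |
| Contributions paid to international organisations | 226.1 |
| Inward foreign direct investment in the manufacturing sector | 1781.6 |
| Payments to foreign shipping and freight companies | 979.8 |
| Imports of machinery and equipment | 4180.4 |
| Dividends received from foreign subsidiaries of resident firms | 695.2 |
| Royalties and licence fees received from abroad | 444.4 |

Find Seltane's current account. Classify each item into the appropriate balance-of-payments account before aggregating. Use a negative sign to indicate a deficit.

-5309.2

Goods: -2822.8 + 2689.1 - 4180.4 - 2454.7 = -6768.8
Services: 1011.9 + 444.4 + 1877.5 - 979.8 - 237.2 = 2116.8
Primary income: 695.2 - 497.8 - 628.5 = -431.1
Secondary income: -226.1
Current account = (-6768.8) + 2116.8 + (-431.1) + (-226.1) = -5309.2
(Excluded from the current account — capital account: debt forgiveness received from foreign official creditors 134.4; financial account: foreign purchases of equities on the domestic stock exchange 818.3, borrowing by resident firms from foreign banks 1134.4, inward foreign direct investment in the manufacturing sector 1781.6.)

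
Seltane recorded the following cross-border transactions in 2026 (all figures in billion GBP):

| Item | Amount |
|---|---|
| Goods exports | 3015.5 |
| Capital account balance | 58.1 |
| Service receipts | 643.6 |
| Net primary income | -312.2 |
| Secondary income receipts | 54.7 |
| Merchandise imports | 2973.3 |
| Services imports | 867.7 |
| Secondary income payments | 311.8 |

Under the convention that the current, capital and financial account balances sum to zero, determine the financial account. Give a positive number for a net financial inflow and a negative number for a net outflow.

Goods balance = 3015.5 - 2973.3 = 42.2
Services balance = 643.6 - 867.7 = -224.1
Trade balance (goods + services) = 42.2 + (-224.1) = -181.9
Net primary income = -312.2
Net secondary income = 54.7 - 311.8 = -257.1
Current account = -181.9 + (-312.2) + (-257.1) = -751.2
Financial account = -(-751.2 + 58.1) = 693.1

693.1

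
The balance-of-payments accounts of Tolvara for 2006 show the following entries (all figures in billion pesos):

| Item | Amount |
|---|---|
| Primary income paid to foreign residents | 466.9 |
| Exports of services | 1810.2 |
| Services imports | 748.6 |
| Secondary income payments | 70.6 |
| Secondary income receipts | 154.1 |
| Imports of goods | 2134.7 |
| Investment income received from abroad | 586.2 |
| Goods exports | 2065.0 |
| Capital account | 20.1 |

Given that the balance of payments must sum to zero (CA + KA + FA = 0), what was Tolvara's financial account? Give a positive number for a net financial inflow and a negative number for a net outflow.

Goods balance = 2065.0 - 2134.7 = -69.7
Services balance = 1810.2 - 748.6 = 1061.6
Trade balance (goods + services) = -69.7 + 1061.6 = 991.9
Net primary income = 586.2 - 466.9 = 119.3
Net secondary income = 154.1 - 70.6 = 83.5
Current account = 991.9 + 119.3 + 83.5 = 1194.7
Financial account = -(1194.7 + 20.1) = -1214.8

-1214.8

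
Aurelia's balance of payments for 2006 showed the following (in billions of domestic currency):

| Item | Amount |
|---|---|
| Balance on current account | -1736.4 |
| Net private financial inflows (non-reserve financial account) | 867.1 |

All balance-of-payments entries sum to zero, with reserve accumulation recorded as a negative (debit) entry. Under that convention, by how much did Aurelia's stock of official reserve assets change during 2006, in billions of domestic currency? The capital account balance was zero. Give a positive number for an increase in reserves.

Official reserve transactions balance = -((-1736.4) + 867.1) = 869.3
An accumulation of reserves is recorded as a debit (negative entry), so the change in the stock of reserves is the negative of that balance.
Change in official reserves = -(869.3) = -869.3

-869.3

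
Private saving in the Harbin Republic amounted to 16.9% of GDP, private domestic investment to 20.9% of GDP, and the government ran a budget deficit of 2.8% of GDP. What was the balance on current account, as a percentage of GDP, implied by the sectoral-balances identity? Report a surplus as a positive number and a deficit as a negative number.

-6.8

By the sectoral-balances identity, CA = (S_private - I) + (T - G).
Private balance = 16.9 - 20.9 = -4.0
Government balance (T - G) = -2.8
CA = -4.0 + (-2.8) = -6.8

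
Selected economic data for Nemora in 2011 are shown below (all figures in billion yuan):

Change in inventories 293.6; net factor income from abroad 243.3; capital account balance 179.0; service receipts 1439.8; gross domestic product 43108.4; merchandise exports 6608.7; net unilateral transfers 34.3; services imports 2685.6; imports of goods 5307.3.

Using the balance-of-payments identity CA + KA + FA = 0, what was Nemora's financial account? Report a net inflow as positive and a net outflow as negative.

-512.2

Goods balance = 6608.7 - 5307.3 = 1301.4
Services balance = 1439.8 - 2685.6 = -1245.8
Trade balance (goods + services) = 1301.4 + (-1245.8) = 55.6
Net primary income = 243.3
Net secondary income = 34.3
Current account = 55.6 + 243.3 + 34.3 = 333.2
Financial account = -(333.2 + 179.0) = -512.2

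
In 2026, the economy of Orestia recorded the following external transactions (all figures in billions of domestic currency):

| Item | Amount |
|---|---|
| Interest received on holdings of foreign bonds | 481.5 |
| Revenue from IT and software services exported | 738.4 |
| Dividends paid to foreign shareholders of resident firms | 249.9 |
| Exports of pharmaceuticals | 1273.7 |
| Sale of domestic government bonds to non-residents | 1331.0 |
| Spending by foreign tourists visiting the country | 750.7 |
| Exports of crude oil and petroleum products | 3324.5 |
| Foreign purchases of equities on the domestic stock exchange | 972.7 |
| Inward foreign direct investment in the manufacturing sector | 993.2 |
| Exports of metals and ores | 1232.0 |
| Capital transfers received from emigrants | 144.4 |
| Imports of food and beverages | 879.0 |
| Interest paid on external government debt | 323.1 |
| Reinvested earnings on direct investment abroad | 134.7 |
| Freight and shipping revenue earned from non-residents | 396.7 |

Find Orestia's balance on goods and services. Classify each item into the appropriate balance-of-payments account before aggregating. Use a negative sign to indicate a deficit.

6837.0

Goods: 1273.7 - 879.0 + 1232.0 + 3324.5 = 4951.2
Services: 738.4 + 396.7 + 750.7 = 1885.8
Trade balance = 4951.2 + 1885.8 = 6837.0
(Excluded from the trade balance — primary income: interest received on holdings of foreign bonds 481.5, dividends paid to foreign shareholders of resident firms 249.9, interest paid on external government debt 323.1, reinvested earnings on direct investment abroad 134.7; financial account: sale of domestic government bonds to non-residents 1331.0, foreign purchases of equities on the domestic stock exchange 972.7, inward foreign direct investment in the manufacturing sector 993.2; capital account: capital transfers received from emigrants 144.4.)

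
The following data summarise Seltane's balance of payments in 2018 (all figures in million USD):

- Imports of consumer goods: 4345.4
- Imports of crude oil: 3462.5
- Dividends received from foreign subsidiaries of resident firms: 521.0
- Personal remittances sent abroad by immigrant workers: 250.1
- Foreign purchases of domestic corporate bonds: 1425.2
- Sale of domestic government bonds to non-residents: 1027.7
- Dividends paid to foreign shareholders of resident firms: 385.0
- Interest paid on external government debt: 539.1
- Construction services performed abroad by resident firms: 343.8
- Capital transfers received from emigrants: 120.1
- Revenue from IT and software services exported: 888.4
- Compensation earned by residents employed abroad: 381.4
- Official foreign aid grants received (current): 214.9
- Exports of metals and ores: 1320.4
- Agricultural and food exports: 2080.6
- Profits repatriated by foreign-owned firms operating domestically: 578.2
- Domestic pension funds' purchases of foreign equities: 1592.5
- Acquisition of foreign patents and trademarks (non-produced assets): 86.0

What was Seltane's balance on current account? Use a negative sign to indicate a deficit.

-3809.8

Goods: 2080.6 - 3462.5 - 4345.4 + 1320.4 = -4406.9
Services: 888.4 + 343.8 = 1232.2
Primary income: -578.2 - 385.0 - 539.1 + 381.4 + 521.0 = -599.9
Secondary income: -250.1 + 214.9 = -35.2
Current account = (-4406.9) + 1232.2 + (-599.9) + (-35.2) = -3809.8
(Excluded from the current account — financial account: foreign purchases of domestic corporate bonds 1425.2, sale of domestic government bonds to non-residents 1027.7, domestic pension funds' purchases of foreign equities 1592.5; capital account: capital transfers received from emigrants 120.1, acquisition of foreign patents and trademarks (non-produced assets) 86.0.)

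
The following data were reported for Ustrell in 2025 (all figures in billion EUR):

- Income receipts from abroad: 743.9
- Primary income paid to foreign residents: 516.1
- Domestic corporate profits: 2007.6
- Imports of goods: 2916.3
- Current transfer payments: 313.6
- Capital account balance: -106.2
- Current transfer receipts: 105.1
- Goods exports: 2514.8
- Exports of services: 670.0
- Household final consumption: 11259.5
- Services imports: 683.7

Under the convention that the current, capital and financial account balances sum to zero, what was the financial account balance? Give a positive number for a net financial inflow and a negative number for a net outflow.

Goods balance = 2514.8 - 2916.3 = -401.5
Services balance = 670.0 - 683.7 = -13.7
Trade balance (goods + services) = -401.5 + (-13.7) = -415.2
Net primary income = 743.9 - 516.1 = 227.8
Net secondary income = 105.1 - 313.6 = -208.5
Current account = -415.2 + 227.8 + (-208.5) = -395.9
Financial account = -(-395.9 + (-106.2)) = 502.1

502.1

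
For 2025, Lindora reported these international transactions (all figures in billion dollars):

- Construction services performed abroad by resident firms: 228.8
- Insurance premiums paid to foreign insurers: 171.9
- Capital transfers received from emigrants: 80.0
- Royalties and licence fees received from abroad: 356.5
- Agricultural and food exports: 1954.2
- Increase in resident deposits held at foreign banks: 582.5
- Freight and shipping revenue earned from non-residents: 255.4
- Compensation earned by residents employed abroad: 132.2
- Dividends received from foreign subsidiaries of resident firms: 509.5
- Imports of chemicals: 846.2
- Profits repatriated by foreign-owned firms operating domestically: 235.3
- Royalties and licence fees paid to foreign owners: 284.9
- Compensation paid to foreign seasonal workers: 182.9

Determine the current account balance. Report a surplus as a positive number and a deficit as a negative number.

Goods: 1954.2 - 846.2 = 1108.0
Services: -171.9 + 255.4 + 356.5 - 284.9 + 228.8 = 383.9
Primary income: 509.5 + 132.2 - 235.3 - 182.9 = 223.5
Current account = 1108.0 + 383.9 + 223.5 = 1715.4
(Excluded from the current account — capital account: capital transfers received from emigrants 80.0; financial account: increase in resident deposits held at foreign banks 582.5.)

1715.4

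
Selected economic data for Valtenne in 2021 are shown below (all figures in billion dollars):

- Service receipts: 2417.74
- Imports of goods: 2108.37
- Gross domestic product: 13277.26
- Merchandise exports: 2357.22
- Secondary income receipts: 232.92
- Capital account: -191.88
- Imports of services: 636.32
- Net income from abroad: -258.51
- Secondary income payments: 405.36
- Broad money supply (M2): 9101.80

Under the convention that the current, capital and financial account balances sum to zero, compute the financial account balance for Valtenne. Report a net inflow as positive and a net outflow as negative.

Goods balance = 2357.22 - 2108.37 = 248.85
Services balance = 2417.74 - 636.32 = 1781.42
Trade balance (goods + services) = 248.85 + 1781.42 = 2030.27
Net primary income = -258.51
Net secondary income = 232.92 - 405.36 = -172.44
Current account = 2030.27 + (-258.51) + (-172.44) = 1599.32
Financial account = -(1599.32 + (-191.88)) = -1407.44

-1407.44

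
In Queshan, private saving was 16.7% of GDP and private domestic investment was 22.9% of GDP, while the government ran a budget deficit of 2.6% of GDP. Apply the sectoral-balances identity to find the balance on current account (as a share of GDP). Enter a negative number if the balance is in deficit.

By the sectoral-balances identity, CA = (S_private - I) + (T - G).
Private balance = 16.7 - 22.9 = -6.2
Government balance (T - G) = -2.6
CA = -6.2 + (-2.6) = -8.8

-8.8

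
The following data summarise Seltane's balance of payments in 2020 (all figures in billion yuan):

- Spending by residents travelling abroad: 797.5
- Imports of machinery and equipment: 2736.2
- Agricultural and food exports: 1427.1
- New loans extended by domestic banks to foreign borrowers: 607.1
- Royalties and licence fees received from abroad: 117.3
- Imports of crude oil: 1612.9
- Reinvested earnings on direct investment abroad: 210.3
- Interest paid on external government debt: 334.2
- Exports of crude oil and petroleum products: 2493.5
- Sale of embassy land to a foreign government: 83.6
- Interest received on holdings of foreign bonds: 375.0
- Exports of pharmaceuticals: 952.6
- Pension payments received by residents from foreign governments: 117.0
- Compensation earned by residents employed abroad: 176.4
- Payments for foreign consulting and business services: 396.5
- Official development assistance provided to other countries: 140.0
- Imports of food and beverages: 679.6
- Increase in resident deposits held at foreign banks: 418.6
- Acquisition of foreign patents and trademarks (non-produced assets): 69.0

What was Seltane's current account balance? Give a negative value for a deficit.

Goods: -1612.9 - 2736.2 + 952.6 - 679.6 + 2493.5 + 1427.1 = -155.5
Services: -396.5 + 117.3 - 797.5 = -1076.7
Primary income: 210.3 - 334.2 + 176.4 + 375.0 = 427.5
Secondary income: -140.0 + 117.0 = -23.0
Current account = (-155.5) + (-1076.7) + 427.5 + (-23.0) = -827.7
(Excluded from the current account — financial account: new loans extended by domestic banks to foreign borrowers 607.1, increase in resident deposits held at foreign banks 418.6; capital account: sale of embassy land to a foreign government 83.6, acquisition of foreign patents and trademarks (non-produced assets) 69.0.)

-827.7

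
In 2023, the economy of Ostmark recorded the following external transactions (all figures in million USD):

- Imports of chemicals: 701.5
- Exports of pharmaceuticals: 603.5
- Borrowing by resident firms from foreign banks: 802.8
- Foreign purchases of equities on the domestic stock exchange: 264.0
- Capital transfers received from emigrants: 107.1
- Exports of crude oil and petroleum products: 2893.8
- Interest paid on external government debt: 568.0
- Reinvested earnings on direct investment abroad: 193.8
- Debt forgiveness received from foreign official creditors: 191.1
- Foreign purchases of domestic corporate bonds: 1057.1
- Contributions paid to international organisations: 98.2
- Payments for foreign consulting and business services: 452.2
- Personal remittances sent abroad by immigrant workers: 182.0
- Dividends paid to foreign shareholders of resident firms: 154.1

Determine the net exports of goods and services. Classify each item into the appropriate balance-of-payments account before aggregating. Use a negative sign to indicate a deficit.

Goods: -701.5 + 603.5 + 2893.8 = 2795.8
Services: -452.2
Trade balance = 2795.8 + (-452.2) = 2343.6
(Excluded from the trade balance — financial account: borrowing by resident firms from foreign banks 802.8, foreign purchases of equities on the domestic stock exchange 264.0, foreign purchases of domestic corporate bonds 1057.1; capital account: capital transfers received from emigrants 107.1, debt forgiveness received from foreign official creditors 191.1; primary income: interest paid on external government debt 568.0, reinvested earnings on direct investment abroad 193.8, dividends paid to foreign shareholders of resident firms 154.1; secondary income: contributions paid to international organisations 98.2, personal remittances sent abroad by immigrant workers 182.0.)

2343.6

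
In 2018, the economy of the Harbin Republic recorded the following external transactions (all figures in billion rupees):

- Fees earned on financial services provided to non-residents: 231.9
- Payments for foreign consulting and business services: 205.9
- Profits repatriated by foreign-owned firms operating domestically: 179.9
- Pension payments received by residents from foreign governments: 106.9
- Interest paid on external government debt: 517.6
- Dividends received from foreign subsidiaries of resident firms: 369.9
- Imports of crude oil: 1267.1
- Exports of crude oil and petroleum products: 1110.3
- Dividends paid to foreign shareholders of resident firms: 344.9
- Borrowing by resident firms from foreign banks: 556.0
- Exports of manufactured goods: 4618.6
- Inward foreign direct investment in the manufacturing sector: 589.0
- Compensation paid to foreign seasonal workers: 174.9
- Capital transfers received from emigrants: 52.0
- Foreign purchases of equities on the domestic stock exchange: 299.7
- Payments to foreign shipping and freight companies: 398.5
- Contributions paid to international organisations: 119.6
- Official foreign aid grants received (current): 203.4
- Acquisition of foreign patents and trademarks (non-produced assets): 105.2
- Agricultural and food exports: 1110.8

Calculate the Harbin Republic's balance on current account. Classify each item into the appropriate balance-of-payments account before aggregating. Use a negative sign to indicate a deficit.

4543.4

Goods: 4618.6 + 1110.8 - 1267.1 + 1110.3 = 5572.6
Services: 231.9 - 205.9 - 398.5 = -372.5
Primary income: -179.9 + 369.9 - 174.9 - 344.9 - 517.6 = -847.4
Secondary income: -119.6 + 203.4 + 106.9 = 190.7
Current account = 5572.6 + (-372.5) + (-847.4) + 190.7 = 4543.4
(Excluded from the current account — financial account: borrowing by resident firms from foreign banks 556.0, inward foreign direct investment in the manufacturing sector 589.0, foreign purchases of equities on the domestic stock exchange 299.7; capital account: capital transfers received from emigrants 52.0, acquisition of foreign patents and trademarks (non-produced assets) 105.2.)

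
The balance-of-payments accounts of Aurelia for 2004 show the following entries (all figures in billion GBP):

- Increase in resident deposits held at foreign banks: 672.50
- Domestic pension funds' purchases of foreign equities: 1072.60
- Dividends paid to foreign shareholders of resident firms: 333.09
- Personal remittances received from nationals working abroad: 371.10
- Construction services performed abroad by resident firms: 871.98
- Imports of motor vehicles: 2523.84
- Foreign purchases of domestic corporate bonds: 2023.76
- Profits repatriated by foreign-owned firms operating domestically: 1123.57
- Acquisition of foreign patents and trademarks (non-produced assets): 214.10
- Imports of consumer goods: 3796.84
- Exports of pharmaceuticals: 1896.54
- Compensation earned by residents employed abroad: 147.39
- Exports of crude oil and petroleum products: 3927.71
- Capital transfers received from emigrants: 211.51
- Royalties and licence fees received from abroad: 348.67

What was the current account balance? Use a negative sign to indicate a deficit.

-213.95

Goods: 1896.54 + 3927.71 - 3796.84 - 2523.84 = -496.43
Services: 348.67 + 871.98 = 1220.65
Primary income: -1123.57 + 147.39 - 333.09 = -1309.27
Secondary income: 371.10
Current account = (-496.43) + 1220.65 + (-1309.27) + 371.10 = -213.95
(Excluded from the current account — financial account: increase in resident deposits held at foreign banks 672.50, domestic pension funds' purchases of foreign equities 1072.60, foreign purchases of domestic corporate bonds 2023.76; capital account: acquisition of foreign patents and trademarks (non-produced assets) 214.10, capital transfers received from emigrants 211.51.)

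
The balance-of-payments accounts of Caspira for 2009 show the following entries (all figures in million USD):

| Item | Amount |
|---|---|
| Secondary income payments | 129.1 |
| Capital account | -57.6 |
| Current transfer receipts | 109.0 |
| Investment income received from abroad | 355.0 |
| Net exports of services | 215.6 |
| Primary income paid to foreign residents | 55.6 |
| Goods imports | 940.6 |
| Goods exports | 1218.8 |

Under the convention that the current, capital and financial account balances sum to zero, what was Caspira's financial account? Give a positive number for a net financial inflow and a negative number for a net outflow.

Goods balance = 1218.8 - 940.6 = 278.2
Services balance = 215.6
Trade balance (goods + services) = 278.2 + 215.6 = 493.8
Net primary income = 355.0 - 55.6 = 299.4
Net secondary income = 109.0 - 129.1 = -20.1
Current account = 493.8 + 299.4 + (-20.1) = 773.1
Financial account = -(773.1 + (-57.6)) = -715.5

-715.5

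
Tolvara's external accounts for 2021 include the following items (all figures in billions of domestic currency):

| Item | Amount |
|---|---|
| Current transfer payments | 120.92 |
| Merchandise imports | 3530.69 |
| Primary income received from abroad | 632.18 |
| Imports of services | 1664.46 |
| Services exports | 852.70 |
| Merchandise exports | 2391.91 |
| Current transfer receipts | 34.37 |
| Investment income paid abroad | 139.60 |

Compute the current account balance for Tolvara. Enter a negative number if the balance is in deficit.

Goods balance = 2391.91 - 3530.69 = -1138.78
Services balance = 852.70 - 1664.46 = -811.76
Trade balance (goods + services) = -1138.78 + (-811.76) = -1950.54
Net primary income = 632.18 - 139.60 = 492.58
Net secondary income = 34.37 - 120.92 = -86.55
Current account = -1950.54 + 492.58 + (-86.55) = -1544.51

-1544.51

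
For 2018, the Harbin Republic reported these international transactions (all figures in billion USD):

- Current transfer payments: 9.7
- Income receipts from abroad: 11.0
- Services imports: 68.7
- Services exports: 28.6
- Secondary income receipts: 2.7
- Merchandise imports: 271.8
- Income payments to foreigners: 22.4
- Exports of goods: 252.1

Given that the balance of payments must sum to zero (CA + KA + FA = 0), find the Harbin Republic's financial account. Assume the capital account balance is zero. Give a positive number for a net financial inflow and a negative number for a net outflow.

78.2

Goods balance = 252.1 - 271.8 = -19.7
Services balance = 28.6 - 68.7 = -40.1
Trade balance (goods + services) = -19.7 + (-40.1) = -59.8
Net primary income = 11.0 - 22.4 = -11.4
Net secondary income = 2.7 - 9.7 = -7.0
Current account = -59.8 + (-11.4) + (-7.0) = -78.2
Financial account = -(-78.2) = 78.2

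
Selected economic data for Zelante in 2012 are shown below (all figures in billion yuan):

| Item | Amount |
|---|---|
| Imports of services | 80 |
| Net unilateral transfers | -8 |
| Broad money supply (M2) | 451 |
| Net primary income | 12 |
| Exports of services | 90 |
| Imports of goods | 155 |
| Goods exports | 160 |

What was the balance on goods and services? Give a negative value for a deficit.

Goods balance = 160 - 155 = 5
Services balance = 90 - 80 = 10
Trade balance (goods + services) = 5 + 10 = 15

15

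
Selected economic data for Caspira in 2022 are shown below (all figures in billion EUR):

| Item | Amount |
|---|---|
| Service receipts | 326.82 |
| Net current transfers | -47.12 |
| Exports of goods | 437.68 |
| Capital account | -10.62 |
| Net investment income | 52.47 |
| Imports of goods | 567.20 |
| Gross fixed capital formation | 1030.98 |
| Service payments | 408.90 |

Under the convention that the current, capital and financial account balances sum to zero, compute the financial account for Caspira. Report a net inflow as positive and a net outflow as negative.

216.87

Goods balance = 437.68 - 567.20 = -129.52
Services balance = 326.82 - 408.90 = -82.08
Trade balance (goods + services) = -129.52 + (-82.08) = -211.60
Net primary income = 52.47
Net secondary income = -47.12
Current account = -211.60 + 52.47 + (-47.12) = -206.25
Financial account = -(-206.25 + (-10.62)) = 216.87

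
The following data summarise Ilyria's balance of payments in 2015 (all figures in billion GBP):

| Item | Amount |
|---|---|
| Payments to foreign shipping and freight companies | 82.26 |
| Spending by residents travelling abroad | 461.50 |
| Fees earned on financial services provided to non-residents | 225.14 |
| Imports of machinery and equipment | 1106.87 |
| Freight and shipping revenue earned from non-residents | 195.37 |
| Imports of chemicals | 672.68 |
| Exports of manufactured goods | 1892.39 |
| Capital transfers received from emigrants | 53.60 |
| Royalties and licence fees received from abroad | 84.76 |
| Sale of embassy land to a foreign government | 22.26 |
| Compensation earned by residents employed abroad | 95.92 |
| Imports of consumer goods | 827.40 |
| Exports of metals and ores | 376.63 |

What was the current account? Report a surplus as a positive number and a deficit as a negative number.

-280.50

Goods: -1106.87 - 827.40 + 376.63 + 1892.39 - 672.68 = -337.93
Services: 84.76 - 82.26 + 195.37 + 225.14 - 461.50 = -38.49
Primary income: 95.92
Current account = (-337.93) + (-38.49) + 95.92 = -280.50
(Excluded from the current account — capital account: capital transfers received from emigrants 53.60, sale of embassy land to a foreign government 22.26.)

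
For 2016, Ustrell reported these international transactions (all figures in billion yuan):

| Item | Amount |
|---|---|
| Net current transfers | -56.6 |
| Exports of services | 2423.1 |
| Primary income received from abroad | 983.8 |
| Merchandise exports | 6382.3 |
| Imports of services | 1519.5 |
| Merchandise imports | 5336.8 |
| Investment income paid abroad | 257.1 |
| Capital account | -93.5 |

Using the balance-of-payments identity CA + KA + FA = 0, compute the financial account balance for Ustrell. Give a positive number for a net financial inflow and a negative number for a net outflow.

Goods balance = 6382.3 - 5336.8 = 1045.5
Services balance = 2423.1 - 1519.5 = 903.6
Trade balance (goods + services) = 1045.5 + 903.6 = 1949.1
Net primary income = 983.8 - 257.1 = 726.7
Net secondary income = -56.6
Current account = 1949.1 + 726.7 + (-56.6) = 2619.2
Financial account = -(2619.2 + (-93.5)) = -2525.7

-2525.7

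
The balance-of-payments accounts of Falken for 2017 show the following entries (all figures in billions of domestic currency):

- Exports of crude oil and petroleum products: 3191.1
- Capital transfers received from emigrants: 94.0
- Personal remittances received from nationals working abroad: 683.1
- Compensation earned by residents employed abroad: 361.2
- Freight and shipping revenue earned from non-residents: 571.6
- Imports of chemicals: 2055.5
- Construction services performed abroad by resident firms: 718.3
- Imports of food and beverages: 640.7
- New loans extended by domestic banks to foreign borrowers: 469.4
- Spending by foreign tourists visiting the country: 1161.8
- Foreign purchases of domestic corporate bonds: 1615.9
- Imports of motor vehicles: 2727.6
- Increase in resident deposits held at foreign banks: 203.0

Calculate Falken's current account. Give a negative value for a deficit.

Goods: -2727.6 - 2055.5 - 640.7 + 3191.1 = -2232.7
Services: 1161.8 + 571.6 + 718.3 = 2451.7
Primary income: 361.2
Secondary income: 683.1
Current account = (-2232.7) + 2451.7 + 361.2 + 683.1 = 1263.3
(Excluded from the current account — capital account: capital transfers received from emigrants 94.0; financial account: new loans extended by domestic banks to foreign borrowers 469.4, foreign purchases of domestic corporate bonds 1615.9, increase in resident deposits held at foreign banks 203.0.)

1263.3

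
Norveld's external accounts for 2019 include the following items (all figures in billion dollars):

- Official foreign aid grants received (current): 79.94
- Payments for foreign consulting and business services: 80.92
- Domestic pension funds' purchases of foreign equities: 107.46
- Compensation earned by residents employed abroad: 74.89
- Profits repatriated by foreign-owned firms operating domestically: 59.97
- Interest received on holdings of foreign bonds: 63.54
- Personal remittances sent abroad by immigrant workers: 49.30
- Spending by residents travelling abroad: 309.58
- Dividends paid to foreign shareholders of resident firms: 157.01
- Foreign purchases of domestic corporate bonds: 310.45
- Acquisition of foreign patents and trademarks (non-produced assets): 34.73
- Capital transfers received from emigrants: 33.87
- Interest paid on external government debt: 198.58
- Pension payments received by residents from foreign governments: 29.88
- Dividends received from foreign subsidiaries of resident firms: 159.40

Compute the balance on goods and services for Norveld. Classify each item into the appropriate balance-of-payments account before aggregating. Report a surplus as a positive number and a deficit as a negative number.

-390.50

Services: -309.58 - 80.92 = -390.50
Trade balance = 0.00 + (-390.50) = -390.50
(Excluded from the trade balance — secondary income: official foreign aid grants received (current) 79.94, personal remittances sent abroad by immigrant workers 49.30, pension payments received by residents from foreign governments 29.88; financial account: domestic pension funds' purchases of foreign equities 107.46, foreign purchases of domestic corporate bonds 310.45; primary income: compensation earned by residents employed abroad 74.89, profits repatriated by foreign-owned firms operating domestically 59.97, interest received on holdings of foreign bonds 63.54, dividends paid to foreign shareholders of resident firms 157.01, interest paid on external government debt 198.58, dividends received from foreign subsidiaries of resident firms 159.40; capital account: acquisition of foreign patents and trademarks (non-produced assets) 34.73, capital transfers received from emigrants 33.87.)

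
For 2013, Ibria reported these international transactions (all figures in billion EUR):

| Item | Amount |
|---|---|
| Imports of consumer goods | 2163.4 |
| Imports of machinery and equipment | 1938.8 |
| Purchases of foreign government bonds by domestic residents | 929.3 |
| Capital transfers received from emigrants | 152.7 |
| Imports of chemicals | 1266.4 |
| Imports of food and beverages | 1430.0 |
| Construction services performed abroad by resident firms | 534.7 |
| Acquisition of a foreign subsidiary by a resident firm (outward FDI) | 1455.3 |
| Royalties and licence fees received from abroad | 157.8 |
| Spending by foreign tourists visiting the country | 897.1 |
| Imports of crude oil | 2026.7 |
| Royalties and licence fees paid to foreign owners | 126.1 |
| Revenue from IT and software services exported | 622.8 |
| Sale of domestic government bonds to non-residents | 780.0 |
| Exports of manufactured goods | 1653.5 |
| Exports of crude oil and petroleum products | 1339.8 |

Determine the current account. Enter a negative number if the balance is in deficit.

Goods: 1339.8 - 2163.4 - 1430.0 + 1653.5 - 1266.4 - 2026.7 - 1938.8 = -5832.0
Services: 157.8 + 897.1 + 534.7 - 126.1 + 622.8 = 2086.3
Current account = (-5832.0) + 2086.3 = -3745.7
(Excluded from the current account — financial account: purchases of foreign government bonds by domestic residents 929.3, acquisition of a foreign subsidiary by a resident firm (outward FDI) 1455.3, sale of domestic government bonds to non-residents 780.0; capital account: capital transfers received from emigrants 152.7.)

-3745.7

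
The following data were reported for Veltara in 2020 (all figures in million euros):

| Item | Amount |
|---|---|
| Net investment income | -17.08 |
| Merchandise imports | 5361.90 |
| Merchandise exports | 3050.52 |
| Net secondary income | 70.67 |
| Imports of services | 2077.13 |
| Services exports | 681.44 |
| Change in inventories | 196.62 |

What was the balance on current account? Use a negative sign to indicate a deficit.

-3653.48

Goods balance = 3050.52 - 5361.90 = -2311.38
Services balance = 681.44 - 2077.13 = -1395.69
Trade balance (goods + services) = -2311.38 + (-1395.69) = -3707.07
Net primary income = -17.08
Net secondary income = 70.67
Current account = -3707.07 + (-17.08) + 70.67 = -3653.48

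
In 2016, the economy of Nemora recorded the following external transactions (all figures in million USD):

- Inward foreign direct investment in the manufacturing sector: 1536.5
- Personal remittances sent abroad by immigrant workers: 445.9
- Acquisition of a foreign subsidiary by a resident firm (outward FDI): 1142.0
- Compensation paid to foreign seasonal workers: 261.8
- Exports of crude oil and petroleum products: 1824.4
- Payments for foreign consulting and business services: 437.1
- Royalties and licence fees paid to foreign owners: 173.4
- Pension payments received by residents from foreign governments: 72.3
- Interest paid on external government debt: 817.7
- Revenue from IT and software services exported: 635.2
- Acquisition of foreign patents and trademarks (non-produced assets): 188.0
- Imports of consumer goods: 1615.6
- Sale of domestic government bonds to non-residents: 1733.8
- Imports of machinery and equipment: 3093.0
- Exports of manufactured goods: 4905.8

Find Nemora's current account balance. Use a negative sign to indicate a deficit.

593.2

Goods: -1615.6 + 1824.4 - 3093.0 + 4905.8 = 2021.6
Services: -173.4 + 635.2 - 437.1 = 24.7
Primary income: -261.8 - 817.7 = -1079.5
Secondary income: 72.3 - 445.9 = -373.6
Current account = 2021.6 + 24.7 + (-1079.5) + (-373.6) = 593.2
(Excluded from the current account — financial account: inward foreign direct investment in the manufacturing sector 1536.5, acquisition of a foreign subsidiary by a resident firm (outward FDI) 1142.0, sale of domestic government bonds to non-residents 1733.8; capital account: acquisition of foreign patents and trademarks (non-produced assets) 188.0.)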